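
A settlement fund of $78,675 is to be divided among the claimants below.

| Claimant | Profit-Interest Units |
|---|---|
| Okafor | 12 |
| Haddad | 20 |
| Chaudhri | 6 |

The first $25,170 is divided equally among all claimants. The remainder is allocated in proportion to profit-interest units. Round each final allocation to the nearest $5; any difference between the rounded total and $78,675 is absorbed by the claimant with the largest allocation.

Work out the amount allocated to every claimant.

Okafor: $25,285; Haddad: $36,550; Chaudhri: $16,840

First tranche $25,170 split equally: $8,390 each.
Remainder $53,505 by profit-interest units (total 38): Okafor 16,896.32 → $16,895; Haddad 28,160.53 → $28,160; Chaudhri 8,448.16 → $8,450.
Totals: Okafor $8,390 + $16,895 = $25,285; Haddad $8,390 + $28,160 = $36,550; Chaudhri $8,390 + $8,450 = $16,840.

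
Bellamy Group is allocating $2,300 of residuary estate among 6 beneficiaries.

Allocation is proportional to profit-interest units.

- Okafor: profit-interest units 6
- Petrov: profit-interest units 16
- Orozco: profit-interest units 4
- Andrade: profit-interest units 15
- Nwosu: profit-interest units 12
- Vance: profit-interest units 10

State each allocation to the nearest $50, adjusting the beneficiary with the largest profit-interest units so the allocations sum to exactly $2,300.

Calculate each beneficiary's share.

Profit-interest units total: 6 + 16 + 4 + 15 + 12 + 10 = 63.
Pro-rata amounts: Okafor 219.05; Petrov 584.13; Orozco 146.03; Andrade 547.62; Nwosu 438.10; Vance 365.08.
After rounding ($50): Okafor $200; Petrov $600; Orozco $150; Andrade $550; Nwosu $450; Vance $350. Sum = $2,300.
Rounded total matches; no reconciliation needed.

Okafor: $200 · Petrov: $600 · Orozco: $150 · Andrade: $550 · Nwosu: $450 · Vance: $350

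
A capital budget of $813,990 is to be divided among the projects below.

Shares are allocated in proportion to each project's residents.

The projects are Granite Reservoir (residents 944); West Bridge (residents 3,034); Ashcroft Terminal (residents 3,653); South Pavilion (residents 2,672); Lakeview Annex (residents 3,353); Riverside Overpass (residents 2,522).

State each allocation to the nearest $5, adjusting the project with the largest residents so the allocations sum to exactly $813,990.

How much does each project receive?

Sum of residents: 944 + 3,034 + 3,653 + 2,672 + 3,353 + 2,522 = 16,178.
Unrounded shares: Granite Reservoir 47,497.01; West Bridge 152,654.57; Ashcroft Terminal 183,799.32; South Pavilion 134,440.68; Lakeview Annex 168,704.94; Riverside Overpass 126,893.48.
At nearest $5: Granite Reservoir $47,495; West Bridge $152,655; Ashcroft Terminal $183,800; South Pavilion $134,440; Lakeview Annex $168,705; Riverside Overpass $126,895. Sum = $813,990.
Sum already equals the total — no adjustment.

Granite Reservoir: $47,495 · West Bridge: $152,655 · Ashcroft Terminal: $183,800 · South Pavilion: $134,440 · Lakeview Annex: $168,705 · Riverside Overpass: $126,895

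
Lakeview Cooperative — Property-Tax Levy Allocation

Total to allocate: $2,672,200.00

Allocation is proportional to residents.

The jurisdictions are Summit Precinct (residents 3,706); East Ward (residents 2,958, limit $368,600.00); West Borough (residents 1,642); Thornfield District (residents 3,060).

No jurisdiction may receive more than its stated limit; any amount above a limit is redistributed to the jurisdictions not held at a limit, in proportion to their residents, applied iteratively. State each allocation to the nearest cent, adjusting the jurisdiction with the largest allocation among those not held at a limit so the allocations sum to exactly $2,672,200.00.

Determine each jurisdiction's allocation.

Combined residents = 11,366.
Unconstrained shares: Summit Precinct 871,298.0116; East Ward 695,439.6973; West Borough 386,041.9145; Thornfield District 719,420.3766.
Held at cap: East Ward ($368,600.00); residual $2,303,600.00 reallocated over remaining residents 8,408.
Remaining shares: Summit Precinct 1,015,359.3720 → $1,015,359.37; West Borough 449,870.5043 → $449,870.50; Thornfield District 838,370.1237 → $838,370.12.
Rounding difference +$0.01 applied to Summit Precinct → $1,015,359.38.

Summit Precinct: $1,015,359.38 · East Ward: $368,600.00 · West Borough: $449,870.50 · Thornfield District: $838,370.12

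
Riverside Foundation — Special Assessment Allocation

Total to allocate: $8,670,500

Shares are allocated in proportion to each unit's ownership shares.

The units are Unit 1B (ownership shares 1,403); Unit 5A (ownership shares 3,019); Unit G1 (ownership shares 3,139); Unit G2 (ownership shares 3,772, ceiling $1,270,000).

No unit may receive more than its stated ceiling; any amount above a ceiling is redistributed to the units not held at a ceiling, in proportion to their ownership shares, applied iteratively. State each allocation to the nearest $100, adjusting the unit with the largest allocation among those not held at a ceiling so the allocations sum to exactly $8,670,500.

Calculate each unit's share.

Ownership shares total: 11,333.
Unconstrained shares: Unit 1B 1,073,388.47; Unit 5A 2,309,736.12; Unit G1 2,401,544.12; Unit G2 2,885,831.29.
Capped: Unit G2 ($1,270,000); remaining pool $7,400,500 reallocated over remaining ownership shares 7,561.
Shares after redistribution: Unit 1B 1,373,218.03 → $1,373,200; Unit 5A 2,954,914.63 → $2,954,900; Unit G1 3,072,367.35 → $3,072,400.

Unit 1B: $1,373,200; Unit 5A: $2,954,900; Unit G1: $3,072,400; Unit G2: $1,270,000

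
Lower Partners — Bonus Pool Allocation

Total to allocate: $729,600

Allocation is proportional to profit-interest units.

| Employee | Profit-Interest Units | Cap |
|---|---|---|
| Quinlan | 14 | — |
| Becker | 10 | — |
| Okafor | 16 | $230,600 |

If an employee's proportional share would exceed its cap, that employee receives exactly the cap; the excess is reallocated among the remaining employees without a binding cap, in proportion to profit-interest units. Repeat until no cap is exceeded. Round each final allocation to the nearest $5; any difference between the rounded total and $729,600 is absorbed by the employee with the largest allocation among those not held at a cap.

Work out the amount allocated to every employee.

Quinlan: $291,085 | Becker: $207,915 | Okafor: $230,600

Sum of profit-interest units: 40.
Pro-rata shares before constraints: Quinlan 255,360.00; Becker 182,400.00; Okafor 291,840.00.
Cap binds for Okafor ($230,600); balance $499,000 reallocated over remaining profit-interest units 24.
Redistributed shares: Quinlan 291,083.33 → $291,085; Becker 207,916.67 → $207,915.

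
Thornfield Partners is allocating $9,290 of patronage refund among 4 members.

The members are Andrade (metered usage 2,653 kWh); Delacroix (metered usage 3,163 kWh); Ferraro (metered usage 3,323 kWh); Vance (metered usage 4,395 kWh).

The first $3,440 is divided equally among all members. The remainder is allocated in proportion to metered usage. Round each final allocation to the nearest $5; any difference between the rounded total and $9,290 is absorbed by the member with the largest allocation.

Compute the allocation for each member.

Andrade: $2,005; Delacroix: $2,225; Ferraro: $2,295; Vance: $2,765

$3,440 shared equally gives $860 per member.
Remainder $5,850 by metered usage (total 13,534): Andrade 1,146.75 → $1,145; Delacroix 1,367.19 → $1,365; Ferraro 1,436.35 → $1,435; Vance 1,899.72 → $1,900.
Rounding difference +$5 on remainder applied to Vance.
Totals: Andrade $860 + $1,145 = $2,005; Delacroix $860 + $1,365 = $2,225; Ferraro $860 + $1,435 = $2,295; Vance $860 + $1,905 = $2,765.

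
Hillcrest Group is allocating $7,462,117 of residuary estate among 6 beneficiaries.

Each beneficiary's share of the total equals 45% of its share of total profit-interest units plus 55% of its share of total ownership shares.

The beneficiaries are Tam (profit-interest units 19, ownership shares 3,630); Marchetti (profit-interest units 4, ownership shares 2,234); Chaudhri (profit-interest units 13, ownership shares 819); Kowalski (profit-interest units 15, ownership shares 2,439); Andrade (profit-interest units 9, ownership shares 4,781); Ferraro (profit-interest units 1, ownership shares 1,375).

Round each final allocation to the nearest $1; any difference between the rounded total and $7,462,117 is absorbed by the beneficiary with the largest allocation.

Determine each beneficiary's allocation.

Tam: $2,021,055 · Marchetti: $820,318 · Chaudhri: $935,639 · Kowalski: $1,480,920 · Andrade: $1,779,767 · Ferraro: $424,418

Totals — profit-interest units 61, ownership shares 15,278.
Combined weights (45% profit-interest units + 55% ownership shares): Tam 0.2708; Marchetti 0.1099; Chaudhri 0.1254; Kowalski 0.1985; Andrade 0.2385; Ferraro 0.0569.
Pro-rata amounts: Tam 2,021,054.94; Marchetti 820,318.18; Chaudhri 935,639.11; Kowalski 1,480,920.25; Andrade 1,779,766.69; Ferraro 424,417.82.
After rounding ($1): Tam $2,021,055; Marchetti $820,318; Chaudhri $935,639; Kowalski $1,480,920; Andrade $1,779,767; Ferraro $424,418. Sum = $7,462,117.
No rounding difference to absorb.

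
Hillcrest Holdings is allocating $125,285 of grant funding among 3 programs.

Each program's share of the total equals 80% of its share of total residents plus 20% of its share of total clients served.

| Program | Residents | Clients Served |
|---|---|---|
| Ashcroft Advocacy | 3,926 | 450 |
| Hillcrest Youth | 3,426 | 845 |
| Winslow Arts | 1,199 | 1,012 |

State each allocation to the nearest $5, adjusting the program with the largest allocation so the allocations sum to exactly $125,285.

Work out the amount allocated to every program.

Ashcroft Advocacy: $50,905 | Hillcrest Youth: $49,335 | Winslow Arts: $25,045

Totals — residents 8,551, clients served 2,307.
Composite weights (80% residents + 20% clients served): Ashcroft Advocacy 0.4063; Hillcrest Youth 0.3938; Winslow Arts 0.1999.
Unrounded shares: Ashcroft Advocacy 50,905.02; Hillcrest Youth 49,334.63; Winslow Arts 25,045.35.
Rounded to nearest $5: Ashcroft Advocacy $50,905; Hillcrest Youth $49,335; Winslow Arts $25,045. Sum = $125,285.
Sum already equals the total — no adjustment.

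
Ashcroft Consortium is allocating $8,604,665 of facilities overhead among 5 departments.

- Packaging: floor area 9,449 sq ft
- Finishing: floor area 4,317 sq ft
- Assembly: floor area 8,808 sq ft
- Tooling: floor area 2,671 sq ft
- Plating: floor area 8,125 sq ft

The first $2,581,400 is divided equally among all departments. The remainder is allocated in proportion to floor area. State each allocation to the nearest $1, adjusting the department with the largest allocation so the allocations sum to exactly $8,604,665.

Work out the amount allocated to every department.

Packaging: $2,221,818; Finishing: $1,295,496; Assembly: $2,106,119; Tooling: $998,394; Plating: $1,982,838

$2,581,400 shared equally gives $516,280 per department.
Remainder $6,023,265 by floor area (total 33,370): Packaging 1,705,538.84 → $1,705,539; Finishing 779,215.91 → $779,216; Assembly 1,589,838.72 → $1,589,839; Tooling 482,113.90 → $482,114; Plating 1,466,557.63 → $1,466,558.
Rounding difference −$1 on remainder applied to Packaging.
Totals: Packaging $516,280 + $1,705,538 = $2,221,818; Finishing $516,280 + $779,216 = $1,295,496; Assembly $516,280 + $1,589,839 = $2,106,119; Tooling $516,280 + $482,114 = $998,394; Plating $516,280 + $1,466,558 = $1,982,838.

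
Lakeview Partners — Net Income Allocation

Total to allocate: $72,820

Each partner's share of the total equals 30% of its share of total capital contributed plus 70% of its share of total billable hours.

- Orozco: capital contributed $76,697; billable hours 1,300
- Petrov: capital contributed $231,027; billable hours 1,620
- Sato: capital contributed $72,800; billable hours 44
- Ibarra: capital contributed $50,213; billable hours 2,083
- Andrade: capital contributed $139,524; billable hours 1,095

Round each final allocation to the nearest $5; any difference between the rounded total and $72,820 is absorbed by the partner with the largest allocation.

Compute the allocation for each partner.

Orozco: $13,725 · Petrov: $22,295 · Sato: $3,155 · Ibarra: $19,210 · Andrade: $14,435

Capital contributed total 570,261; billable hours total 6,142.
Combined weights (30% capital contributed + 70% billable hours): Orozco 0.1885; Petrov 0.3062; Sato 0.0433; Ibarra 0.2638; Andrade 0.1982.
Pro-rata amounts: Orozco 13,727.19; Petrov 22,295.15; Sato 3,154.05; Ibarra 19,210.94; Andrade 14,432.67.
After rounding ($5): Orozco $13,725; Petrov $22,295; Sato $3,155; Ibarra $19,210; Andrade $14,435. Sum = $72,820.
Rounded total matches; no reconciliation needed.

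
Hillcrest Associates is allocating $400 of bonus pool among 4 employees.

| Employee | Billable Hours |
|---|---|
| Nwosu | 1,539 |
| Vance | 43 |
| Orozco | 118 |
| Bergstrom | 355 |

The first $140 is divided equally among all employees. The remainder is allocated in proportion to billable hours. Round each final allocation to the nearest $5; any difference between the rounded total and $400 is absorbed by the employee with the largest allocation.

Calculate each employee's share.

First tranche $140 split equally: $35 each.
Remainder $260 by billable hours (total 2,055): Nwosu 194.72 → $195; Vance 5.44 → $5; Orozco 14.93 → $15; Bergstrom 44.91 → $45.
Totals: Nwosu $35 + $195 = $230; Vance $35 + $5 = $40; Orozco $35 + $15 = $50; Bergstrom $35 + $45 = $80.

Nwosu: $230; Vance: $40; Orozco: $50; Bergstrom: $80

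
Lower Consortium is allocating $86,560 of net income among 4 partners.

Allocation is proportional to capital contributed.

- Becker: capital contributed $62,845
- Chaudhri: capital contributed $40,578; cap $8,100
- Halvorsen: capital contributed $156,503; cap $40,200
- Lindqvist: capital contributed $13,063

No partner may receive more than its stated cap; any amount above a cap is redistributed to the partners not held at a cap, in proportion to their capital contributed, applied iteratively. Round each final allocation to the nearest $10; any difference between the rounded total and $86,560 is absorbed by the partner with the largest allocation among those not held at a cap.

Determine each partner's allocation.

Becker: $31,680 | Chaudhri: $8,100 | Halvorsen: $40,200 | Lindqvist: $6,580

Combined capital contributed = 272,989.
Proportional shares (ignoring caps): Becker 19,927.04; Chaudhri 12,866.57; Halvorsen 49,624.34; Lindqvist 4,142.05.
Capped: Chaudhri ($8,100), Halvorsen ($40,200); balance $38,260 reallocated over remaining capital contributed 75,908.
Remaining shares: Becker 31,675.84 → $31,680; Lindqvist 6,584.16 → $6,580.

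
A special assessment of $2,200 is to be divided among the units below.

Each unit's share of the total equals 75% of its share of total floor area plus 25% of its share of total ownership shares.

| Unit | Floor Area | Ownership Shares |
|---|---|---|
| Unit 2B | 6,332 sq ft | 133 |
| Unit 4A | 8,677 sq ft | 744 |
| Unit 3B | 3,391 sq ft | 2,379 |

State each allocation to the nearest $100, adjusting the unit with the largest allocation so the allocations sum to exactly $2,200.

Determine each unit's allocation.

Floor area total 18,400; ownership shares total 3,256.
Composite weights (75% floor area + 25% ownership shares): Unit 2B 0.2683; Unit 4A 0.4108; Unit 3B 0.3209.
Pro-rata amounts: Unit 2B 590.28; Unit 4A 903.78; Unit 3B 705.94.
Rounded to nearest $100: Unit 2B $600; Unit 4A $900; Unit 3B $700. Sum = $2,200.
No rounding difference to absorb.

Unit 2B: $600 · Unit 4A: $900 · Unit 3B: $700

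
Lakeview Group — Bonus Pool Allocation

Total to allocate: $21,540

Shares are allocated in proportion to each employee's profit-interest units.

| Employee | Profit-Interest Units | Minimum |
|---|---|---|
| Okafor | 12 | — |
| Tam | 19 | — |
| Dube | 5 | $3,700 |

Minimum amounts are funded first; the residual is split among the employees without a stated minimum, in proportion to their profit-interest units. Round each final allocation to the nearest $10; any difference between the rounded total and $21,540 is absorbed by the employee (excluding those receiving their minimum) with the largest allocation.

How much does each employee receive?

Minimums first: Dube $3,700. Residual $17,840.
Residual split over remaining profit-interest units 31: Okafor 6,905.81 → $6,910; Tam 10,934.19 → $10,930.

Okafor: $6,910; Tam: $10,930; Dube: $3,700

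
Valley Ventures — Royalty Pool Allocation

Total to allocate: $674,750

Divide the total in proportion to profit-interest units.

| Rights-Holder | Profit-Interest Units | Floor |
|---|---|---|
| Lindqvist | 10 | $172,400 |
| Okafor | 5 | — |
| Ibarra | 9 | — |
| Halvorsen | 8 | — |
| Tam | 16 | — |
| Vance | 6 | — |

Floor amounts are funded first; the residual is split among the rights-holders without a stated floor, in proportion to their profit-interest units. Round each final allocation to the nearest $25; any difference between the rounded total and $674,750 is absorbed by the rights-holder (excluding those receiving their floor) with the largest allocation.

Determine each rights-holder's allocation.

Fund the minimums — Lindqvist $172,400. Remaining pool $502,350.
Remaining pool split over remaining profit-interest units 44: Okafor 57,085.23 → $57,075; Ibarra 102,753.41 → $102,750; Halvorsen 91,336.36 → $91,325; Tam 182,672.73 → $182,675; Vance 68,502.27 → $68,500.
Rounding difference +$25 applied to Tam → $182,700.

Lindqvist: $172,400; Okafor: $57,075; Ibarra: $102,750; Halvorsen: $91,325; Tam: $182,700; Vance: $68,500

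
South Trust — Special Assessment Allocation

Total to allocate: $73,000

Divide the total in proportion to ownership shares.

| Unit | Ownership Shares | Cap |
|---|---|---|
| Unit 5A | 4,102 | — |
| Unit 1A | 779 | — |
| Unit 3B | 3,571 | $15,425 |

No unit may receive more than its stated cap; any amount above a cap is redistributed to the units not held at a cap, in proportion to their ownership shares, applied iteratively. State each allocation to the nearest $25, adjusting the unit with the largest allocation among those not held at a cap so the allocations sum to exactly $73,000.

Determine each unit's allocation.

Total ownership shares = 8,452.
Unconstrained shares: Unit 5A 35,429.01; Unit 1A 6,728.23; Unit 3B 30,842.76.
Held at cap: Unit 3B ($15,425); remaining pool $57,575 reallocated over remaining ownership shares 4,881.
Redistributed shares: Unit 5A 48,386.12 → $48,375; Unit 1A 9,188.88 → $9,200.

Unit 5A: $48,375 · Unit 1A: $9,200 · Unit 3B: $15,425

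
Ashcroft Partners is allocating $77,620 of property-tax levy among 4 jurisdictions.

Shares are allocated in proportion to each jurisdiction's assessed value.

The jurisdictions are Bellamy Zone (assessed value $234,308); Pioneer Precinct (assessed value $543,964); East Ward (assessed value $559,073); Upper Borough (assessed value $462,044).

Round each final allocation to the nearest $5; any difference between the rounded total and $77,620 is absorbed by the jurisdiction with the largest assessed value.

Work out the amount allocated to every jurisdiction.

Total assessed value = 234,308 + 543,964 + 559,073 + 462,044 = 1,799,389.
Raw shares: Bellamy Zone 10,107.31; Pioneer Precinct 23,464.90; East Ward 24,116.66; Upper Borough 19,931.13.
Rounded to nearest $5: Bellamy Zone $10,105; Pioneer Precinct $23,465; East Ward $24,115; Upper Borough $19,930. Sum = $77,615.
Difference $77,620 − $77,615 = +$5 applied to largest assessed value (East Ward): East Ward becomes $24,120.

Bellamy Zone: $10,105 · Pioneer Precinct: $23,465 · East Ward: $24,120 · Upper Borough: $19,930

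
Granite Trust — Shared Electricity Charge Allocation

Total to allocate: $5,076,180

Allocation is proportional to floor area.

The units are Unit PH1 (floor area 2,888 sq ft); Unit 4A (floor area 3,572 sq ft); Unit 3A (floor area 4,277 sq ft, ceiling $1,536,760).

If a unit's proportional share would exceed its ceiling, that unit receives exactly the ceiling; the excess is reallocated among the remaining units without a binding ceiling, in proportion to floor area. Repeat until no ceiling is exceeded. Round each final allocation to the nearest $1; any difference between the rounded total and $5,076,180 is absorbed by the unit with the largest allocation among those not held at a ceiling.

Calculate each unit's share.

Unit PH1: $1,582,329 · Unit 4A: $1,957,091 · Unit 3A: $1,536,760

Sum of floor area: 10,737.
Pro-rata shares before constraints: Unit PH1 1,365,372.81; Unit 4A 1,688,750.58; Unit 3A 2,022,056.61.
Cap binds for Unit 3A ($1,536,760); balance $3,539,420 reallocated over remaining floor area 6,460.
Shares after redistribution: Unit PH1 1,582,328.94 → $1,582,329; Unit 4A 1,957,091.06 → $1,957,091.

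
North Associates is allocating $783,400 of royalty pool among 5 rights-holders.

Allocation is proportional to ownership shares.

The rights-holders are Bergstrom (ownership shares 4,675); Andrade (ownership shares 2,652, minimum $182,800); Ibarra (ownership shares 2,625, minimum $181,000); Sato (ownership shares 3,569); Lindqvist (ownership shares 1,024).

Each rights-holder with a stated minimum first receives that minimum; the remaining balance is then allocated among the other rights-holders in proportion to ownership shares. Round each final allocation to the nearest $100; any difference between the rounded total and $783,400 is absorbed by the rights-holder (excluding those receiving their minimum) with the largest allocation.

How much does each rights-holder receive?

Bergstrom: $211,600 · Andrade: $182,800 · Ibarra: $181,000 · Sato: $161,600 · Lindqvist: $46,400

Fund the minimums — Andrade $182,800; Ibarra $181,000. Remaining pool $419,600.
Remaining pool split over remaining ownership shares 9,268: Bergstrom 211,656.24 → $211,700; Sato 161,583.12 → $161,600; Lindqvist 46,360.64 → $46,400.
Rounding difference −$100 applied to Bergstrom → $211,600.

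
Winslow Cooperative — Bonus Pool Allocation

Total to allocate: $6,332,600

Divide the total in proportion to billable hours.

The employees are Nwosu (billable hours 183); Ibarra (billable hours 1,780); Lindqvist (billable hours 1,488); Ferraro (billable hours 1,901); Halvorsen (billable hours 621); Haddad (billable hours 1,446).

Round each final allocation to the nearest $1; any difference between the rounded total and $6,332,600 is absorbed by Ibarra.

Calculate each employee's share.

Combined billable hours = 7,419.
Pro-rata amounts: Nwosu 183/7,419 × $6,332,600 = 156,202.43; Ibarra 1,780/7,419 × $6,332,600 = 1,519,346.00; Lindqvist 1,488/7,419 × $6,332,600 = 1,270,104.97; Ferraro 1,901/7,419 × $6,332,600 = 1,622,627.39; Halvorsen 621/7,419 × $6,332,600 = 530,063.97; Haddad 1,446/7,419 × $6,332,600 = 1,234,255.24.
After rounding ($1): Nwosu $156,202; Ibarra $1,519,346; Lindqvist $1,270,105; Ferraro $1,622,627; Halvorsen $530,064; Haddad $1,234,255. Sum = $6,332,599.
Difference $6,332,600 − $6,332,599 = +$1 applied to Ibarra: Ibarra becomes $1,519,347.

Nwosu: $156,202 | Ibarra: $1,519,347 | Lindqvist: $1,270,105 | Ferraro: $1,622,627 | Halvorsen: $530,064 | Haddad: $1,234,255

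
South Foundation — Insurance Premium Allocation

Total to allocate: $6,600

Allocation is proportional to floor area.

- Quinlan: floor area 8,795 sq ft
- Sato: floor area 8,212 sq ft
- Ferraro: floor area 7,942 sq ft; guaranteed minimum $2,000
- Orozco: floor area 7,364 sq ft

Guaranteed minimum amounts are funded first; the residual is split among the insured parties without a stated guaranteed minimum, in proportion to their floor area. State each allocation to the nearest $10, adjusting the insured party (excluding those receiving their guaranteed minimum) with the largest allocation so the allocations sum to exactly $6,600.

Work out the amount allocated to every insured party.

Minimums first: Ferraro $2,000. Remaining pool $4,600.
Remaining pool split over remaining floor area 24,371: Quinlan 1,660.05 → $1,660; Sato 1,550.01 → $1,550; Orozco 1,389.95 → $1,390.

Quinlan: $1,660 | Sato: $1,550 | Ferraro: $2,000 | Orozco: $1,390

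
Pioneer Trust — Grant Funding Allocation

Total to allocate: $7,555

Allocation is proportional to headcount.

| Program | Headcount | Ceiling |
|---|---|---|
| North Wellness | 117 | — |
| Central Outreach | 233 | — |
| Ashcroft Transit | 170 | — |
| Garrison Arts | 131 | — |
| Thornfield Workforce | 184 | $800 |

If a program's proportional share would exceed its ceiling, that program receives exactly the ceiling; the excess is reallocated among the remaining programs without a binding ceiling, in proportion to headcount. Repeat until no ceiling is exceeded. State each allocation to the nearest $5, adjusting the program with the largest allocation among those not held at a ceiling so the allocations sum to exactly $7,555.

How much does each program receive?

North Wellness: $1,215 · Central Outreach: $2,415 · Ashcroft Transit: $1,765 · Garrison Arts: $1,360 · Thornfield Workforce: $800

Headcount total: 835.
Pro-rata shares before constraints: North Wellness 1,058.60; Central Outreach 2,108.16; Ashcroft Transit 1,538.14; Garrison Arts 1,185.28; Thornfield Workforce 1,664.81.
Cap binds for Thornfield Workforce ($800); remaining pool $6,755 reallocated over remaining headcount 651.
Redistributed shares: North Wellness 1,214.03 → $1,215; Central Outreach 2,417.69 → $2,420; Ashcroft Transit 1,763.98 → $1,765; Garrison Arts 1,359.30 → $1,360.
Rounding difference −$5 applied to Central Outreach → $2,415.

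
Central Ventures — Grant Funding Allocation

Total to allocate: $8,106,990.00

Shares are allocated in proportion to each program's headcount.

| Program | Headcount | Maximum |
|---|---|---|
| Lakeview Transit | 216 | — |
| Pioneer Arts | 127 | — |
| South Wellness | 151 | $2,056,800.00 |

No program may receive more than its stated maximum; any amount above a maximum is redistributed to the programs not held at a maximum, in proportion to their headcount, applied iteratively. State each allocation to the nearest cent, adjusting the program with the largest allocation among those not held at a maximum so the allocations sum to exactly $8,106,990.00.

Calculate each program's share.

Total headcount = 494.
Unconstrained shares: Lakeview Transit 3,544,756.7611; Pioneer Arts 2,084,185.6883; South Wellness 2,478,047.5506.
Capped: South Wellness ($2,056,800.00); residual $6,050,190.00 reallocated over remaining headcount 343.
Redistributed shares: Lakeview Transit 3,810,032.1866 → $3,810,032.19; Pioneer Arts 2,240,157.8134 → $2,240,157.81.

Lakeview Transit: $3,810,032.19; Pioneer Arts: $2,240,157.81; South Wellness: $2,056,800.00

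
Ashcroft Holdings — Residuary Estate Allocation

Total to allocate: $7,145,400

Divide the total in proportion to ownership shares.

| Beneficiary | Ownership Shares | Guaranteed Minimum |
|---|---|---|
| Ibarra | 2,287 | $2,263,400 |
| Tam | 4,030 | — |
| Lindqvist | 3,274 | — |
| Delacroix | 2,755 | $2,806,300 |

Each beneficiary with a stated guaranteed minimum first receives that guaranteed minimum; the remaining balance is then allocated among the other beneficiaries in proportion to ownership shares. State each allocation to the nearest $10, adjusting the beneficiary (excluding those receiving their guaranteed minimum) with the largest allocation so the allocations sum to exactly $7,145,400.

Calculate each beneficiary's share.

Guaranteed amounts: Ibarra $2,263,400; Delacroix $2,806,300. Remaining pool $2,075,700.
Remaining pool split over remaining ownership shares 7,304: Tam 1,145,272.59 → $1,145,270; Lindqvist 930,427.41 → $930,430.

Ibarra: $2,263,400 | Tam: $1,145,270 | Lindqvist: $930,430 | Delacroix: $2,806,300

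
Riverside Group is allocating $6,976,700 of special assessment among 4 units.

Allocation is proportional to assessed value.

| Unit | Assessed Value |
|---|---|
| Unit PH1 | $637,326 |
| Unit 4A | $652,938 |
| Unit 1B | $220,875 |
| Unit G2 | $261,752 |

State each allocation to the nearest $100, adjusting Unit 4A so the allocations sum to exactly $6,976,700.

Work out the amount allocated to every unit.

Unit PH1: $2,508,000 | Unit 4A: $2,569,500 | Unit 1B: $869,200 | Unit G2: $1,030,000

Combined assessed value = 1,772,891.
Raw shares: Unit PH1 637,326/1,772,891 × $6,976,700 = 2,508,012.23; Unit 4A 652,938/1,772,891 × $6,976,700 = 2,569,448.74; Unit 1B 220,875/1,772,891 × $6,976,700 = 869,189.71; Unit G2 261,752/1,772,891 × $6,976,700 = 1,030,049.33.
Rounded to nearest $100: Unit PH1 $2,508,000; Unit 4A $2,569,400; Unit 1B $869,200; Unit G2 $1,030,000. Sum = $6,976,600.
Difference $6,976,700 − $6,976,600 = +$100 applied to Unit 4A: Unit 4A becomes $2,569,500.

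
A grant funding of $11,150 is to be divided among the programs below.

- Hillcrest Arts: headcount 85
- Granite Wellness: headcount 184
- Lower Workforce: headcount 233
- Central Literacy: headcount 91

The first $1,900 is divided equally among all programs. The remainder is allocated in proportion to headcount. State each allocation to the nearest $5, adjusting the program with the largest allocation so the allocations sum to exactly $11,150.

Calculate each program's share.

First tranche $1,900 split equally: $475 each.
Remainder $9,250 by headcount (total 593): Hillcrest Arts 1,325.89 → $1,325; Granite Wellness 2,870.15 → $2,870; Lower Workforce 3,634.49 → $3,635; Central Literacy 1,419.48 → $1,420.
Totals: Hillcrest Arts $475 + $1,325 = $1,800; Granite Wellness $475 + $2,870 = $3,345; Lower Workforce $475 + $3,635 = $4,110; Central Literacy $475 + $1,420 = $1,895.

Hillcrest Arts: $1,800 | Granite Wellness: $3,345 | Lower Workforce: $4,110 | Central Literacy: $1,895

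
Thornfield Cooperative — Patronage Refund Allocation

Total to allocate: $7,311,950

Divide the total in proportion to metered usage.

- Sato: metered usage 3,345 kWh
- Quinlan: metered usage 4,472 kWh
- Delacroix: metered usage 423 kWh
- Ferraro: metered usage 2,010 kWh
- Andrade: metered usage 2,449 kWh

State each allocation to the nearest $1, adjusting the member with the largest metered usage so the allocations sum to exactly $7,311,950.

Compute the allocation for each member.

Sato: $1,926,016 · Quinlan: $2,574,930 · Delacroix: $243,559 · Ferraro: $1,157,337 · Andrade: $1,410,108

Total metered usage = 3,345 + 4,472 + 423 + 2,010 + 2,449 = 12,699.
Unrounded shares: Sato 1,926,015.65; Quinlan 2,574,930.34; Delacroix 243,558.93; Ferraro 1,157,336.76; Andrade 1,410,108.32.
After rounding ($1): Sato $1,926,016; Quinlan $2,574,930; Delacroix $243,559; Ferraro $1,157,337; Andrade $1,410,108. Sum = $7,311,950.
Rounded total matches; no reconciliation needed.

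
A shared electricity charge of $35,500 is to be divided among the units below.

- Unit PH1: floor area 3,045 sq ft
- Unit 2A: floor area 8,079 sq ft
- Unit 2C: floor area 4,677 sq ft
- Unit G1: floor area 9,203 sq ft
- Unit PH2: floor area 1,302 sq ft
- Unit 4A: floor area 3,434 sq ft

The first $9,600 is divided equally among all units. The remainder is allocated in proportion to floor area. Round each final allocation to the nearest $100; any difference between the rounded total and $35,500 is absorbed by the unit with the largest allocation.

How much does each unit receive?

Unit PH1: $4,300; Unit 2A: $8,600; Unit 2C: $5,700; Unit G1: $9,600; Unit PH2: $2,700; Unit 4A: $4,600

First tranche $9,600 split equally: $1,600 each.
Remainder $25,900 by floor area (total 29,740): Unit PH1 2,651.83 → $2,700; Unit 2A 7,035.85 → $7,000; Unit 2C 4,073.11 → $4,100; Unit G1 8,014.72 → $8,000; Unit PH2 1,133.89 → $1,100; Unit 4A 2,990.61 → $3,000.
Totals: Unit PH1 $1,600 + $2,700 = $4,300; Unit 2A $1,600 + $7,000 = $8,600; Unit 2C $1,600 + $4,100 = $5,700; Unit G1 $1,600 + $8,000 = $9,600; Unit PH2 $1,600 + $1,100 = $2,700; Unit 4A $1,600 + $3,000 = $4,600.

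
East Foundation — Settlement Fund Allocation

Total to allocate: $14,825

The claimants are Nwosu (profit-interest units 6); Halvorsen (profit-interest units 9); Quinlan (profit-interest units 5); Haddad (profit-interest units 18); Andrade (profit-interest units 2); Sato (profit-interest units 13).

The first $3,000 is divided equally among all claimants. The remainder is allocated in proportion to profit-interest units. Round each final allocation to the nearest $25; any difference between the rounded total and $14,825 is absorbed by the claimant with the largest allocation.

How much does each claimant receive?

Nwosu: $1,850; Halvorsen: $2,500; Quinlan: $1,625; Haddad: $4,500; Andrade: $950; Sato: $3,400

Equal tier: $3,000 ÷ 6 = $500 apiece.
Remainder $11,825 by profit-interest units (total 53): Nwosu 1,338.68 → $1,350; Halvorsen 2,008.02 → $2,000; Quinlan 1,115.57 → $1,125; Haddad 4,016.04 → $4,025; Andrade 446.23 → $450; Sato 2,900.47 → $2,900.
Rounding difference −$25 on remainder applied to Haddad.
Totals: Nwosu $500 + $1,350 = $1,850; Halvorsen $500 + $2,000 = $2,500; Quinlan $500 + $1,125 = $1,625; Haddad $500 + $4,000 = $4,500; Andrade $500 + $450 = $950; Sato $500 + $2,900 = $3,400.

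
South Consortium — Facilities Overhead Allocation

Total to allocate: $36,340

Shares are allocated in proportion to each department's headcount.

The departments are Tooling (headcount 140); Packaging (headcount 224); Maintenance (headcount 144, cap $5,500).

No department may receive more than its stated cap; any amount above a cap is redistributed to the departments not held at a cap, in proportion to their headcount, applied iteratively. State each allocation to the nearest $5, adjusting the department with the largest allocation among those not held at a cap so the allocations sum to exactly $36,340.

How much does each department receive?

Total headcount = 508.
Pro-rata shares before constraints: Tooling 10,014.96; Packaging 16,023.94; Maintenance 10,301.10.
Capped: Maintenance ($5,500); remaining pool $30,840 reallocated over remaining headcount 364.
Remaining shares: Tooling 11,861.54 → $11,860; Packaging 18,978.46 → $18,980.

Tooling: $11,860 | Packaging: $18,980 | Maintenance: $5,500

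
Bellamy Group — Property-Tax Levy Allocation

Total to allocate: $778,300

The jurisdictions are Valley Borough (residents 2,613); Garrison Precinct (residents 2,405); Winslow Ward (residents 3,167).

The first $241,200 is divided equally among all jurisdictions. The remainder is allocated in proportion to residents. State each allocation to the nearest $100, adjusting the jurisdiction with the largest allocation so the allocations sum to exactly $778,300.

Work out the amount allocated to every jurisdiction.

$241,200 shared equally gives $80,400 per jurisdiction.
Remainder $537,100 by residents (total 8,185): Valley Borough 171,465.16 → $171,500; Garrison Precinct 157,816.19 → $157,800; Winslow Ward 207,818.66 → $207,800.
Totals: Valley Borough $80,400 + $171,500 = $251,900; Garrison Precinct $80,400 + $157,800 = $238,200; Winslow Ward $80,400 + $207,800 = $288,200.

Valley Borough: $251,900; Garrison Precinct: $238,200; Winslow Ward: $288,200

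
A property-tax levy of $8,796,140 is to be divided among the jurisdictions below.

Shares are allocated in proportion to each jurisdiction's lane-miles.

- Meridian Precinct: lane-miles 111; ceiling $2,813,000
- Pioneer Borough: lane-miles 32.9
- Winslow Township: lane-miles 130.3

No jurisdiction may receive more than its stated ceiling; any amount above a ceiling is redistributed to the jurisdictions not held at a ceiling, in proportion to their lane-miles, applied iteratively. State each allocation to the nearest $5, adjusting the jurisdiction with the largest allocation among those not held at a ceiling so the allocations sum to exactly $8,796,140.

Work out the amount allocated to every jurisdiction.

Sum of lane-miles: 274.2.
Proportional shares (ignoring caps): Meridian Precinct 3,560,800.66; Pioneer Borough 1,055,408.48; Winslow Township 4,179,930.86.
Capped: Meridian Precinct ($2,813,000); balance $5,983,140 reallocated over remaining lane-miles 163.2.
Remaining shares: Pioneer Borough 1,206,159.96 → $1,206,160; Winslow Township 4,776,980.04 → $4,776,980.

Meridian Precinct: $2,813,000; Pioneer Borough: $1,206,160; Winslow Township: $4,776,980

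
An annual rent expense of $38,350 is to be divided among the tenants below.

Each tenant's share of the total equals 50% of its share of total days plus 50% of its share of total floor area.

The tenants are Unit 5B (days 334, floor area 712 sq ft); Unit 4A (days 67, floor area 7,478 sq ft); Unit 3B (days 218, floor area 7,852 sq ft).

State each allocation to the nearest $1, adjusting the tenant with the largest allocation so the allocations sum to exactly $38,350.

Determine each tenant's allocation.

Unit 5B: $11,197 | Unit 4A: $11,014 | Unit 3B: $16,139

Days total 619; floor area total 16,042.
Combined weights (50% days + 50% floor area): Unit 5B 0.2920; Unit 4A 0.2872; Unit 3B 0.4208.
Pro-rata amounts: Unit 5B 11,197.499; Unit 4A 11,013.94; Unit 3B 16,138.56.
Rounded to nearest $1: Unit 5B $11,197; Unit 4A $11,014; Unit 3B $16,139. Sum = $38,350.
Rounded total matches; no reconciliation needed.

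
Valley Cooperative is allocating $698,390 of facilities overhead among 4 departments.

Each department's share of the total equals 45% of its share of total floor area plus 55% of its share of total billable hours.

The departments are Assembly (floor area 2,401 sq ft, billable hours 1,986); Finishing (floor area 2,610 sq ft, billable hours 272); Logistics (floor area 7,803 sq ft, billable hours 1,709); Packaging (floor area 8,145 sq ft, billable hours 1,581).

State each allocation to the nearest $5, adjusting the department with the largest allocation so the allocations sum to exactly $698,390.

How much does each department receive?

Floor area total 20,959; billable hours total 5,548.
Blended shares (45% floor area + 55% billable hours): Assembly 0.2484; Finishing 0.0830; Logistics 0.3370; Packaging 0.3316.
Raw shares: Assembly 173,502.71; Finishing 57,968.22; Logistics 235,326.45; Packaging 231,592.62.
After rounding ($5): Assembly $173,505; Finishing $57,970; Logistics $235,325; Packaging $231,595. Sum = $698,395.
Difference $698,390 − $698,395 = −$5 applied to largest allocation (Logistics): Logistics becomes $235,320.

Assembly: $173,505 | Finishing: $57,970 | Logistics: $235,320 | Packaging: $231,595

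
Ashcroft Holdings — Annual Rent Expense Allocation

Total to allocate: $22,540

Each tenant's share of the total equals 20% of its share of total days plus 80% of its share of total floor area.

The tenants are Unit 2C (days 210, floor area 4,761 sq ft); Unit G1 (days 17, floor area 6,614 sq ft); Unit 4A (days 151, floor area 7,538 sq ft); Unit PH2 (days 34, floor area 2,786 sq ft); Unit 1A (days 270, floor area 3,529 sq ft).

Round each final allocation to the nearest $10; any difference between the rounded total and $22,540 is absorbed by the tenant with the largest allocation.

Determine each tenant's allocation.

Totals — days 682, floor area 25,228.
Combined weights (20% days + 80% floor area): Unit 2C 0.2126; Unit G1 0.2147; Unit 4A 0.2833; Unit PH2 0.0983; Unit 1A 0.1911.
Pro-rata amounts: Unit 2C 4,791.07; Unit G1 4,839.80; Unit 4A 6,385.98; Unit PH2 2,216.06; Unit 1A 4,307.08.
At nearest $10: Unit 2C $4,790; Unit G1 $4,840; Unit 4A $6,390; Unit PH2 $2,220; Unit 1A $4,310. Sum = $22,550.
Difference $22,540 − $22,550 = −$10 applied to largest allocation (Unit 4A): Unit 4A becomes $6,380.

Unit 2C: $4,790 · Unit G1: $4,840 · Unit 4A: $6,380 · Unit PH2: $2,220 · Unit 1A: $4,310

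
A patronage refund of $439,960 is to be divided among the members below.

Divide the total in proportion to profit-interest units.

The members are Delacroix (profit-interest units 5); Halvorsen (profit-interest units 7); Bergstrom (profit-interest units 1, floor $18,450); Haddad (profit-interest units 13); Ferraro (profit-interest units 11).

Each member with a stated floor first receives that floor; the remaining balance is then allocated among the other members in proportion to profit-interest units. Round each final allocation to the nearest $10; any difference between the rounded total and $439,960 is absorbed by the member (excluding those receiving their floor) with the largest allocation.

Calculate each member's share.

Minimums first: Bergstrom $18,450. Residual $421,510.
Residual split over remaining profit-interest units 36: Delacroix 58,543.06 → $58,540; Halvorsen 81,960.28 → $81,960; Haddad 152,211.94 → $152,210; Ferraro 128,794.72 → $128,790.
Rounding difference +$10 applied to Haddad → $152,220.

Delacroix: $58,540; Halvorsen: $81,960; Bergstrom: $18,450; Haddad: $152,220; Ferraro: $128,790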